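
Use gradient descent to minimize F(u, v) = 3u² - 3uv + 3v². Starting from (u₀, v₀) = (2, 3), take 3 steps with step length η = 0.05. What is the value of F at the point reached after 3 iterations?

7.133834859375

∇F = (6u - 3v, -3u + 6v)
Step 1: at (2, 3), ∇F = (3, 12) → (2, 3) − 0.05·(3, 12) = (1.85, 2.4)
Step 2: at (1.85, 2.4), ∇F = (3.9, 8.85) → (1.85, 2.4) − 0.05·(3.9, 8.85) = (1.655, 1.9575)
Step 3: at (1.655, 1.9575), ∇F = (4.0575, 6.78) → (1.655, 1.9575) − 0.05·(4.0575, 6.78) = (1.452125, 1.6185)
F(1.452125, 1.6185) = 7.133834859375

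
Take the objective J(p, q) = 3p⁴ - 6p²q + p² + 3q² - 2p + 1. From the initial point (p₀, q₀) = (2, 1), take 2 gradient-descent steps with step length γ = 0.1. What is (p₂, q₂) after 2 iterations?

∇J = (12p³ - 12pq + 2p - 2, -6p² + 6q)
Step 1: at (2, 1), ∇J = (74, -18) → (2, 1) − 0.1·(74, -18) = (-5.4, 2.8)
Step 2: at (-5.4, 2.8), ∇J = (-1720.928, -158.16) → (-5.4, 2.8) − 0.1·(-1720.928, -158.16) = (166.6928, 18.616)

(166.6928, 18.616)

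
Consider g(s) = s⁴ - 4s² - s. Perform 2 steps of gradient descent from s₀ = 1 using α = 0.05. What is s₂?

g′(s) = 4s³ - 8s - 1
s₁ = 1 − 0.05·(-5) = 1.25
s₂ = 1.25 − 0.05·(-3.1875) = 1.409375

1.409375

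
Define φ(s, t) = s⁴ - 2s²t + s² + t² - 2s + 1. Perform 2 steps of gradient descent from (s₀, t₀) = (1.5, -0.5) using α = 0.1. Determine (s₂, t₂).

(0.00125, 0.0525)

∇φ = (4s³ - 4st + 2s - 2, -2s² + 2t)
Step 1: at (1.5, -0.5), ∇φ = (17.5, -5.5) → (1.5, -0.5) − 0.1·(17.5, -5.5) = (-0.25, 0.05)
Step 2: at (-0.25, 0.05), ∇φ = (-2.5125, -0.025) → (-0.25, 0.05) − 0.1·(-2.5125, -0.025) = (0.00125, 0.0525)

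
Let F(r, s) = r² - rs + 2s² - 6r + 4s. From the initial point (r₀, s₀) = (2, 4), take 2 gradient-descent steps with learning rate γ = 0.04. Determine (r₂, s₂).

(2.432, 2.6848)

∇F = (2r - s - 6, -r + 4s + 4)
Step 1: at (2, 4), ∇F = (-6, 18) → (2, 4) − 0.04·(-6, 18) = (2.24, 3.28)
Step 2: at (2.24, 3.28), ∇F = (-4.8, 14.88) → (2.24, 3.28) − 0.04·(-4.8, 14.88) = (2.432, 2.6848)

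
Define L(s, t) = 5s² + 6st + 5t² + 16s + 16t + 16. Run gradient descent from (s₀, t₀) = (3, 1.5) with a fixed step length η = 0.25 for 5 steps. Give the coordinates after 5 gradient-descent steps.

(-790.75, -790.75)

∇L = (10s + 6t + 16, 6s + 10t + 16)
(s₁, t₁) = (3, 1.5) − 0.25·(55, 49) = (-10.75, -10.75)
(s₂, t₂) = (-10.75, -10.75) − 0.25·(-156, -156) = (28.25, 28.25)
(s₃, t₃) = (28.25, 28.25) − 0.25·(468, 468) = (-88.75, -88.75)
(s₄, t₄) = (-88.75, -88.75) − 0.25·(-1404, -1404) = (262.25, 262.25)
(s₅, t₅) = (262.25, 262.25) − 0.25·(4212, 4212) = (-790.75, -790.75)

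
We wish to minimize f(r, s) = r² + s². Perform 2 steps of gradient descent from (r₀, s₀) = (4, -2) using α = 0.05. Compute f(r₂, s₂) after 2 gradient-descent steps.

13.122

∇f = (2r, 2s)
(r₁, s₁) = (4, -2) − 0.05·(8, -4) = (3.6, -1.8)
(r₂, s₂) = (3.6, -1.8) − 0.05·(7.2, -3.6) = (3.24, -1.62)
f(3.24, -1.62) = 13.122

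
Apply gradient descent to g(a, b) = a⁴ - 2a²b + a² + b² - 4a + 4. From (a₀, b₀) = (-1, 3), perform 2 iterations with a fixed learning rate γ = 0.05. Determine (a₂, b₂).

(-1.1398, 2.641)

∇g = (4a³ - 4ab + 2a - 4, -2a² + 2b)
Step 1: at (-1, 3), ∇g = (2, 4) → (-1, 3) − 0.05·(2, 4) = (-1.1, 2.8)
Step 2: at (-1.1, 2.8), ∇g = (0.796, 3.18) → (-1.1, 2.8) − 0.05·(0.796, 3.18) = (-1.1398, 2.641)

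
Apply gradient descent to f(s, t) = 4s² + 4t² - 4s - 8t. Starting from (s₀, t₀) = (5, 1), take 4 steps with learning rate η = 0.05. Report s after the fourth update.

1.0832

∇f = (8s - 4, 8t - 8)
(s₁, t₁) = (5, 1) − 0.05·(36, 0) = (3.2, 1)
(s₂, t₂) = (3.2, 1) − 0.05·(21.6, 0) = (2.12, 1)
(s₃, t₃) = (2.12, 1) − 0.05·(12.96, 0) = (1.472, 1)
(s₄, t₄) = (1.472, 1) − 0.05·(7.776, 0) = (1.0832, 1)
s = 1.0832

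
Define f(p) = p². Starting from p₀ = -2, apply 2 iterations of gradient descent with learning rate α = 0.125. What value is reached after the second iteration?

f′(p) = 2p
p₁ = -2 − 0.125·(-4) = -1.5
p₂ = -1.5 − 0.125·(-3) = -1.125

-1.125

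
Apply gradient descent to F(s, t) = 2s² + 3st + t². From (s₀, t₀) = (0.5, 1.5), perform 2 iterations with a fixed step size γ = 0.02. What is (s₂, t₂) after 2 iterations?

(0.2558, 1.3314)

∇F = (4s + 3t, 3s + 2t)
(s₁, t₁) = (0.5, 1.5) − 0.02·(6.5, 4.5) = (0.37, 1.41)
(s₂, t₂) = (0.37, 1.41) − 0.02·(5.71, 3.93) = (0.2558, 1.3314)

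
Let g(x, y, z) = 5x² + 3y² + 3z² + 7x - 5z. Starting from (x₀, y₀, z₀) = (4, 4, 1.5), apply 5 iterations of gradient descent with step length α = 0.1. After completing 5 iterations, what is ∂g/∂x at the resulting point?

∇g = (10x + 7, 6y, 6z - 5)
Step 1: at (4, 4, 1.5), ∇g = (47, 24, 4) → (4, 4, 1.5) − 0.1·(47, 24, 4) = (-0.7, 1.6, 1.1)
Step 2: at (-0.7, 1.6, 1.1), ∇g = (0, 9.6, 1.6) → (-0.7, 1.6, 1.1) − 0.1·(0, 9.6, 1.6) = (-0.7, 0.64, 0.94)
Step 3: at (-0.7, 0.64, 0.94), ∇g = (0, 3.84, 0.64) → (-0.7, 0.64, 0.94) − 0.1·(0, 3.84, 0.64) = (-0.7, 0.256, 0.876)
Step 4: at (-0.7, 0.256, 0.876), ∇g = (0, 1.536, 0.256) → (-0.7, 0.256, 0.876) − 0.1·(0, 1.536, 0.256) = (-0.7, 0.1024, 0.8504)
Step 5: at (-0.7, 0.1024, 0.8504), ∇g = (0, 0.6144, 0.1024) → (-0.7, 0.1024, 0.8504) − 0.1·(0, 0.6144, 0.1024) = (-0.7, 0.04096, 0.84016)
∂g/∂x at (-0.7, 0.04096, 0.84016) = 0

0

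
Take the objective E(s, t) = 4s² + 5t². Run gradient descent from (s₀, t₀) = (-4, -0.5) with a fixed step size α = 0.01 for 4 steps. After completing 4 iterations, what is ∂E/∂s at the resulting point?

-22.92457472

∇E = (8s, 10t)
(s₁, t₁) = (-4, -0.5) − 0.01·(-32, -5) = (-3.68, -0.45)
(s₂, t₂) = (-3.68, -0.45) − 0.01·(-29.44, -4.5) = (-3.3856, -0.405)
(s₃, t₃) = (-3.3856, -0.405) − 0.01·(-27.0848, -4.05) = (-3.114752, -0.3645)
(s₄, t₄) = (-3.114752, -0.3645) − 0.01·(-24.918016, -3.645) = (-2.86557184, -0.32805)
∂E/∂s at (-2.86557184, -0.32805) = -22.92457472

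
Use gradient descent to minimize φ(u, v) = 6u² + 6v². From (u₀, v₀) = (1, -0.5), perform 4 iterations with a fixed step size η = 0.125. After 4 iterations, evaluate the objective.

0.029296875

∇φ = (12u, 12v)
Step 1: at (1, -0.5), ∇φ = (12, -6) → (1, -0.5) − 0.125·(12, -6) = (-0.5, 0.25)
Step 2: at (-0.5, 0.25), ∇φ = (-6, 3) → (-0.5, 0.25) − 0.125·(-6, 3) = (0.25, -0.125)
Step 3: at (0.25, -0.125), ∇φ = (3, -1.5) → (0.25, -0.125) − 0.125·(3, -1.5) = (-0.125, 0.0625)
Step 4: at (-0.125, 0.0625), ∇φ = (-1.5, 0.75) → (-0.125, 0.0625) − 0.125·(-1.5, 0.75) = (0.0625, -0.03125)
φ(0.0625, -0.03125) = 0.029296875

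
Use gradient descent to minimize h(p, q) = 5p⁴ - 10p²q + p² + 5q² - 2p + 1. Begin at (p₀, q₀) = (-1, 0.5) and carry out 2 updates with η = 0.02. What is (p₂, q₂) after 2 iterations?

(-0.6747008, 0.58368)

∇h = (20p³ - 20pq + 2p - 2, -10p² + 10q)
(p₁, q₁) = (-1, 0.5) − 0.02·(-14, -5) = (-0.72, 0.6)
(p₂, q₂) = (-0.72, 0.6) − 0.02·(-2.26496, 0.816) = (-0.6747008, 0.58368)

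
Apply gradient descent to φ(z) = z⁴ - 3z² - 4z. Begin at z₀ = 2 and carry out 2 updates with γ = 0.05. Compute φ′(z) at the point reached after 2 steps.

φ′(z) = 4z³ - 6z - 4
z₁ = 2 − 0.05·16 = 1.2
z₂ = 1.2 − 0.05·(-4.288) = 1.4144
φ′(z) at (1.4144) = -1.168216408064

-1.168216408064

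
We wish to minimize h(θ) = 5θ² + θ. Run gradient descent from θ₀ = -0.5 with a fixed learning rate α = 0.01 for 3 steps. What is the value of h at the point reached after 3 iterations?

0.3751528

h′(θ) = 10θ + 1
θ₁ = -0.5 − 0.01·(-4) = -0.46
θ₂ = -0.46 − 0.01·(-3.6) = -0.424
θ₃ = -0.424 − 0.01·(-3.24) = -0.3916
h(-0.3916) = 0.3751528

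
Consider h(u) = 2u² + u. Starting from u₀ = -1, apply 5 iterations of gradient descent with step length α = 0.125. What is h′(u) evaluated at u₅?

h′(u) = 4u + 1
u₁ = -1 − 0.125·(-3) = -0.625
u₂ = -0.625 − 0.125·(-1.5) = -0.4375
u₃ = -0.4375 − 0.125·(-0.75) = -0.34375
u₄ = -0.34375 − 0.125·(-0.375) = -0.296875
u₅ = -0.296875 − 0.125·(-0.1875) = -0.2734375
h′(u) at (-0.2734375) = -0.09375

-0.09375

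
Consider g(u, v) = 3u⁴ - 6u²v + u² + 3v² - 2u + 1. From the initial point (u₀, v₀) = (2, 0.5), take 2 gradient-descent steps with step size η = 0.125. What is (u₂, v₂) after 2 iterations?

∇g = (12u³ - 12uv + 2u - 2, -6u² + 6v)
Step 1: at (2, 0.5), ∇g = (86, -21) → (2, 0.5) − 0.125·(86, -21) = (-8.75, 3.125)
Step 2: at (-8.75, 3.125), ∇g = (-7730.4375, -440.625) → (-8.75, 3.125) − 0.125·(-7730.4375, -440.625) = (957.5546875, 58.203125)

(957.5546875, 58.203125)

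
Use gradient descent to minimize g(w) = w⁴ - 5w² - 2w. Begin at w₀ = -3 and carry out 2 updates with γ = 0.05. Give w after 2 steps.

g′(w) = 4w³ - 10w - 2
Step 1: g′(-3) = -80; w₁ = -3 − 0.05·(-80) = 1
Step 2: g′(1) = -8; w₂ = 1 − 0.05·(-8) = 1.4

1.4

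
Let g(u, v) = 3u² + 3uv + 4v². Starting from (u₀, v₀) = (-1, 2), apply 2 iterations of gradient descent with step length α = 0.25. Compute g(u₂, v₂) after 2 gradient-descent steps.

30.82421875

∇g = (6u + 3v, 3u + 8v)
Step 1: at (-1, 2), ∇g = (0, 13) → (-1, 2) − 0.25·(0, 13) = (-1, -1.25)
Step 2: at (-1, -1.25), ∇g = (-9.75, -13) → (-1, -1.25) − 0.25·(-9.75, -13) = (1.4375, 2)
g(1.4375, 2) = 30.82421875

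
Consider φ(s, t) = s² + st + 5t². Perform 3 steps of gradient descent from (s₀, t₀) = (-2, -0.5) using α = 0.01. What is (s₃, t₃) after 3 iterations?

(-1.8696935, -0.311589)

∇φ = (2s + t, s + 10t)
(s₁, t₁) = (-2, -0.5) − 0.01·(-4.5, -7) = (-1.955, -0.43)
(s₂, t₂) = (-1.955, -0.43) − 0.01·(-4.34, -6.255) = (-1.9116, -0.36745)
(s₃, t₃) = (-1.9116, -0.36745) − 0.01·(-4.19065, -5.5861) = (-1.8696935, -0.311589)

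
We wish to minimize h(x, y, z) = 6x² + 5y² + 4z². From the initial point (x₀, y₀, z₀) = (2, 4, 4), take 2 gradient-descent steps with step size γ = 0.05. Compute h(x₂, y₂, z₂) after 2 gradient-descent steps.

∇h = (12x, 10y, 8z)
(x₁, y₁, z₁) = (2, 4, 4) − 0.05·(24, 40, 32) = (0.8, 2, 2.4)
(x₂, y₂, z₂) = (0.8, 2, 2.4) − 0.05·(9.6, 20, 19.2) = (0.32, 1, 1.44)
h(0.32, 1, 1.44) = 13.9088

13.9088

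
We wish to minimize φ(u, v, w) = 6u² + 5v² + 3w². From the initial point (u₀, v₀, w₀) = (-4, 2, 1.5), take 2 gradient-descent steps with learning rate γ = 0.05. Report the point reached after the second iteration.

(-0.64, 0.5, 0.735)

∇φ = (12u, 10v, 6w)
Step 1: at (-4, 2, 1.5), ∇φ = (-48, 20, 9) → (-4, 2, 1.5) − 0.05·(-48, 20, 9) = (-1.6, 1, 1.05)
Step 2: at (-1.6, 1, 1.05), ∇φ = (-19.2, 10, 6.3) → (-1.6, 1, 1.05) − 0.05·(-19.2, 10, 6.3) = (-0.64, 0.5, 0.735)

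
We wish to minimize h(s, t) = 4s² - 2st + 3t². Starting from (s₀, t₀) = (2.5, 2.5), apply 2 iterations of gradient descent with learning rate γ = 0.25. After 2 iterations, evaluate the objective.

∇h = (8s - 2t, -2s + 6t)
(s₁, t₁) = (2.5, 2.5) − 0.25·(15, 10) = (-1.25, 0)
(s₂, t₂) = (-1.25, 0) − 0.25·(-10, 2.5) = (1.25, -0.625)
h(1.25, -0.625) = 8.984375

8.984375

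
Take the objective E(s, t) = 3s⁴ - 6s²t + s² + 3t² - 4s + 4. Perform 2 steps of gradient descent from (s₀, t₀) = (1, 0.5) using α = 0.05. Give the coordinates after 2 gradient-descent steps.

(0.9248, 0.647)

∇E = (12s³ - 12st + 2s - 4, -6s² + 6t)
(s₁, t₁) = (1, 0.5) − 0.05·(4, -3) = (0.8, 0.65)
(s₂, t₂) = (0.8, 0.65) − 0.05·(-2.496, 0.06) = (0.9248, 0.647)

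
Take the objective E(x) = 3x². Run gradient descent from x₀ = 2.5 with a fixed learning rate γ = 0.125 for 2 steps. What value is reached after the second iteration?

E′(x) = 6x
x₁ = 2.5 − 0.125·15 = 0.625
x₂ = 0.625 − 0.125·3.75 = 0.15625

0.15625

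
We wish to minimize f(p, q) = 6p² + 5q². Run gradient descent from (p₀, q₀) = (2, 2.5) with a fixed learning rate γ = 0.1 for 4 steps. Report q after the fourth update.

0

∇f = (12p, 10q)
(p₁, q₁) = (2, 2.5) − 0.1·(24, 25) = (-0.4, 0)
(p₂, q₂) = (-0.4, 0) − 0.1·(-4.8, 0) = (0.08, 0)
(p₃, q₃) = (0.08, 0) − 0.1·(0.96, 0) = (-0.016, 0)
(p₄, q₄) = (-0.016, 0) − 0.1·(-0.192, 0) = (0.0032, 0)
q = 0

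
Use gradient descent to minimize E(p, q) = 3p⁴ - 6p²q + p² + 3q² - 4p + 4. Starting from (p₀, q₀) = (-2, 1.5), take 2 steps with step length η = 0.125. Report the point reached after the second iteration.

(-373.65625, 32.53125)

∇E = (12p³ - 12pq + 2p - 4, -6p² + 6q)
Step 1: at (-2, 1.5), ∇E = (-68, -15) → (-2, 1.5) − 0.125·(-68, -15) = (6.5, 3.375)
Step 2: at (6.5, 3.375), ∇E = (3041.25, -233.25) → (6.5, 3.375) − 0.125·(3041.25, -233.25) = (-373.65625, 32.53125)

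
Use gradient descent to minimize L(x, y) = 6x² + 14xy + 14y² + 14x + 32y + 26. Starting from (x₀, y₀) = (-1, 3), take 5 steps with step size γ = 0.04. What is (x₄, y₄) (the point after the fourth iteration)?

∇L = (12x + 14y + 14, 14x + 28y + 32)
(x₁, y₁) = (-1, 3) − 0.04·(44, 102) = (-2.76, -1.08)
(x₂, y₂) = (-2.76, -1.08) − 0.04·(-34.24, -36.88) = (-1.3904, 0.3952)
(x₃, y₃) = (-1.3904, 0.3952) − 0.04·(2.848, 23.6) = (-1.50432, -0.5488)
(x₄, y₄) = (-1.50432, -0.5488) − 0.04·(-11.73504, -4.42688) = (-1.0349184, -0.3717248)

(-1.0349184, -0.3717248)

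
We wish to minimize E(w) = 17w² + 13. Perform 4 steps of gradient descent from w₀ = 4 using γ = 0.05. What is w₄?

E′(w) = 34w
w₁ = 4 − 0.05·136 = -2.8
w₂ = -2.8 − 0.05·(-95.2) = 1.96
w₃ = 1.96 − 0.05·66.64 = -1.372
w₄ = -1.372 − 0.05·(-46.648) = 0.9604

0.9604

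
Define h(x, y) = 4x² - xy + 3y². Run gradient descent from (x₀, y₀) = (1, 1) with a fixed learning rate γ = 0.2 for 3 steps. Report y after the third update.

0.064

∇h = (8x - y, -x + 6y)
(x₁, y₁) = (1, 1) − 0.2·(7, 5) = (-0.4, 0)
(x₂, y₂) = (-0.4, 0) − 0.2·(-3.2, 0.4) = (0.24, -0.08)
(x₃, y₃) = (0.24, -0.08) − 0.2·(2, -0.72) = (-0.16, 0.064)
y = 0.064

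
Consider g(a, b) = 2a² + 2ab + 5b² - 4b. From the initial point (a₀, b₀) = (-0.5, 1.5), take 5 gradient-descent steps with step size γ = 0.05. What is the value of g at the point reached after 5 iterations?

∇g = (4a + 2b, 2a + 10b - 4)
Step 1: at (-0.5, 1.5), ∇g = (1, 10) → (-0.5, 1.5) − 0.05·(1, 10) = (-0.55, 1)
Step 2: at (-0.55, 1), ∇g = (-0.2, 4.9) → (-0.55, 1) − 0.05·(-0.2, 4.9) = (-0.54, 0.755)
Step 3: at (-0.54, 0.755), ∇g = (-0.65, 2.47) → (-0.54, 0.755) − 0.05·(-0.65, 2.47) = (-0.5075, 0.6315)
Step 4: at (-0.5075, 0.6315), ∇g = (-0.767, 1.3) → (-0.5075, 0.6315) − 0.05·(-0.767, 1.3) = (-0.46915, 0.5665)
Step 5: at (-0.46915, 0.5665), ∇g = (-0.7436, 0.7267) → (-0.46915, 0.5665) − 0.05·(-0.7436, 0.7267) = (-0.43197, 0.530165)
g(-0.43197, 0.530165) = -0.800119952175

-0.800119952175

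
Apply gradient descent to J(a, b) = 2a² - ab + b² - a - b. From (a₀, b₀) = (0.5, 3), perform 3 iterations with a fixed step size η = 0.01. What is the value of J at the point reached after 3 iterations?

∇J = (4a - b - 1, -a + 2b - 1)
(a₁, b₁) = (0.5, 3) − 0.01·(-2, 4.5) = (0.52, 2.955)
(a₂, b₂) = (0.52, 2.955) − 0.01·(-1.875, 4.39) = (0.53875, 2.9111)
(a₃, b₃) = (0.53875, 2.9111) − 0.01·(-1.7561, 4.28345) = (0.556311, 2.8682655)
J(0.556311, 2.8682655) = 3.82568668736175

3.82568668736175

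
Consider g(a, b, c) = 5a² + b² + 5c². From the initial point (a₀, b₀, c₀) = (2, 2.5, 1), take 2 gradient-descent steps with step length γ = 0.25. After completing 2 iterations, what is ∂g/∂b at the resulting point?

∇g = (10a, 2b, 10c)
(a₁, b₁, c₁) = (2, 2.5, 1) − 0.25·(20, 5, 10) = (-3, 1.25, -1.5)
(a₂, b₂, c₂) = (-3, 1.25, -1.5) − 0.25·(-30, 2.5, -15) = (4.5, 0.625, 2.25)
∂g/∂b at (4.5, 0.625, 2.25) = 1.25

1.25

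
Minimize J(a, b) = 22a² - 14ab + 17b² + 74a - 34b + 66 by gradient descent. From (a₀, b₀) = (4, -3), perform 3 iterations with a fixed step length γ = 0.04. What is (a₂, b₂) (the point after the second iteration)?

(5.4976, -4.6256)

∇J = (44a - 14b + 74, -14a + 34b - 34)
Step 1: at (4, -3), ∇J = (292, -192) → (4, -3) − 0.04·(292, -192) = (-7.68, 4.68)
Step 2: at (-7.68, 4.68), ∇J = (-329.44, 232.64) → (-7.68, 4.68) − 0.04·(-329.44, 232.64) = (5.4976, -4.6256)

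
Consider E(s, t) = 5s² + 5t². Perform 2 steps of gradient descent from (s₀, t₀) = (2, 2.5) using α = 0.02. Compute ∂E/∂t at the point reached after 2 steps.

∇E = (10s, 10t)
Step 1: at (2, 2.5), ∇E = (20, 25) → (2, 2.5) − 0.02·(20, 25) = (1.6, 2)
Step 2: at (1.6, 2), ∇E = (16, 20) → (1.6, 2) − 0.02·(16, 20) = (1.28, 1.6)
∂E/∂t at (1.28, 1.6) = 16

16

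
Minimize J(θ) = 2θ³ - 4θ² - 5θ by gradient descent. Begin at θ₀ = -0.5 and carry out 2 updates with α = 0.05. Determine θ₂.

J′(θ) = 6θ² - 8θ - 5
Step 1: J′(-0.5) = 0.5; θ₁ = -0.5 − 0.05·0.5 = -0.525
Step 2: J′(-0.525) = 0.85375; θ₂ = -0.525 − 0.05·0.85375 = -0.5676875

-0.5676875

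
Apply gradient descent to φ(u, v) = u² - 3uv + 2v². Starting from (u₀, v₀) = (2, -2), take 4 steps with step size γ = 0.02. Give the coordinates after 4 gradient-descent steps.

∇φ = (2u - 3v, -3u + 4v)
Step 1: at (2, -2), ∇φ = (10, -14) → (2, -2) − 0.02·(10, -14) = (1.8, -1.72)
Step 2: at (1.8, -1.72), ∇φ = (8.76, -12.28) → (1.8, -1.72) − 0.02·(8.76, -12.28) = (1.6248, -1.4744)
Step 3: at (1.6248, -1.4744), ∇φ = (7.6728, -10.772) → (1.6248, -1.4744) − 0.02·(7.6728, -10.772) = (1.471344, -1.25896)
Step 4: at (1.471344, -1.25896), ∇φ = (6.719568, -9.449872) → (1.471344, -1.25896) − 0.02·(6.719568, -9.449872) = (1.33695264, -1.06996256)

(1.33695264, -1.06996256)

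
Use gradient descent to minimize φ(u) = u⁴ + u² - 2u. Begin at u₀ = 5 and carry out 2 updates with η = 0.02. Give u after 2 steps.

6.07744768

φ′(u) = 4u³ + 2u - 2
u₁ = 5 − 0.02·508 = -5.16
u₂ = -5.16 − 0.02·(-561.872384) = 6.07744768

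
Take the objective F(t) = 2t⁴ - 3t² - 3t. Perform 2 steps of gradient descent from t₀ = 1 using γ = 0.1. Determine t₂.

F′(t) = 8t³ - 6t - 3
Step 1: F′(1) = -1; t₁ = 1 − 0.1·(-1) = 1.1
Step 2: F′(1.1) = 1.048; t₂ = 1.1 − 0.1·1.048 = 0.9952

0.9952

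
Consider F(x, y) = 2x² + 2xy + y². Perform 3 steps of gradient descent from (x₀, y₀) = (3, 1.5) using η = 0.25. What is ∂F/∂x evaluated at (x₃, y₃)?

-0.375

∇F = (4x + 2y, 2x + 2y)
(x₁, y₁) = (3, 1.5) − 0.25·(15, 9) = (-0.75, -0.75)
(x₂, y₂) = (-0.75, -0.75) − 0.25·(-4.5, -3) = (0.375, 0)
(x₃, y₃) = (0.375, 0) − 0.25·(1.5, 0.75) = (0, -0.1875)
∂F/∂x at (0, -0.1875) = -0.375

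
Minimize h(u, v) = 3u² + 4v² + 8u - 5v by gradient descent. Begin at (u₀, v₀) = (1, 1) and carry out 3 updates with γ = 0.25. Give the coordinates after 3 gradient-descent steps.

∇h = (6u + 8, 8v - 5)
Step 1: at (1, 1), ∇h = (14, 3) → (1, 1) − 0.25·(14, 3) = (-2.5, 0.25)
Step 2: at (-2.5, 0.25), ∇h = (-7, -3) → (-2.5, 0.25) − 0.25·(-7, -3) = (-0.75, 1)
Step 3: at (-0.75, 1), ∇h = (3.5, 3) → (-0.75, 1) − 0.25·(3.5, 3) = (-1.625, 0.25)

(-1.625, 0.25)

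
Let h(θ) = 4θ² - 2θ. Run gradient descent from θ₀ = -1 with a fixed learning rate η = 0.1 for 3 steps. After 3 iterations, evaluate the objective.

h′(θ) = 8θ - 2
Step 1: h′(-1) = -10; θ₁ = -1 − 0.1·(-10) = 0
Step 2: h′(0) = -2; θ₂ = 0 − 0.1·(-2) = 0.2
Step 3: h′(0.2) = -0.4; θ₃ = 0.2 − 0.1·(-0.4) = 0.24
h(0.24) = -0.2496

-0.2496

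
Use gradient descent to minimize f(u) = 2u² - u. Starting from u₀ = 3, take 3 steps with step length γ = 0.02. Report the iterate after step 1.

2.78

f′(u) = 4u - 1
Step 1: f′(3) = 11; u₁ = 3 − 0.02·11 = 2.78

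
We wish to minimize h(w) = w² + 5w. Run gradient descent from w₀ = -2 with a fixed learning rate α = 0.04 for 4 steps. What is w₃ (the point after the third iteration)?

-2.110656

h′(w) = 2w + 5
Step 1: h′(-2) = 1; w₁ = -2 − 0.04·1 = -2.04
Step 2: h′(-2.04) = 0.92; w₂ = -2.04 − 0.04·0.92 = -2.0768
Step 3: h′(-2.0768) = 0.8464; w₃ = -2.0768 − 0.04·0.8464 = -2.110656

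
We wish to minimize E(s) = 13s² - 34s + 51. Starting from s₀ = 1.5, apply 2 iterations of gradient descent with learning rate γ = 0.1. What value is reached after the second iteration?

E′(s) = 26s - 34
Step 1: E′(1.5) = 5; s₁ = 1.5 − 0.1·5 = 1
Step 2: E′(1) = -8; s₂ = 1 − 0.1·(-8) = 1.8

1.8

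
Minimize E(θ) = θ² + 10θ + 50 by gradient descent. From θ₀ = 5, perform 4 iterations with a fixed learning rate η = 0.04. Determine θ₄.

E′(θ) = 2θ + 10
θ₁ = 5 − 0.04·20 = 4.2
θ₂ = 4.2 − 0.04·18.4 = 3.464
θ₃ = 3.464 − 0.04·16.928 = 2.78688
θ₄ = 2.78688 − 0.04·15.57376 = 2.1639296

2.1639296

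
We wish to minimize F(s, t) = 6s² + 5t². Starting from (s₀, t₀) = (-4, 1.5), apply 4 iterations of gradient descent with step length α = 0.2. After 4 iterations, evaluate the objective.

1428.00749376

∇F = (12s, 10t)
(s₁, t₁) = (-4, 1.5) − 0.2·(-48, 15) = (5.6, -1.5)
(s₂, t₂) = (5.6, -1.5) − 0.2·(67.2, -15) = (-7.84, 1.5)
(s₃, t₃) = (-7.84, 1.5) − 0.2·(-94.08, 15) = (10.976, -1.5)
(s₄, t₄) = (10.976, -1.5) − 0.2·(131.712, -15) = (-15.3664, 1.5)
F(-15.3664, 1.5) = 1428.00749376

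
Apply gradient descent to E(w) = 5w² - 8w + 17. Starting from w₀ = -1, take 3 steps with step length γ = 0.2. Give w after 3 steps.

E′(w) = 10w - 8
Step 1: E′(-1) = -18; w₁ = -1 − 0.2·(-18) = 2.6
Step 2: E′(2.6) = 18; w₂ = 2.6 − 0.2·18 = -1
Step 3: E′(-1) = -18; w₃ = -1 − 0.2·(-18) = 2.6

2.6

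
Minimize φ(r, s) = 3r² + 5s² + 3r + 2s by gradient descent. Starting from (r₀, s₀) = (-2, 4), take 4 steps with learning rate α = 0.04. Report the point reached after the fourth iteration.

(-1.00043264, 0.34432)

∇φ = (6r + 3, 10s + 2)
Step 1: at (-2, 4), ∇φ = (-9, 42) → (-2, 4) − 0.04·(-9, 42) = (-1.64, 2.32)
Step 2: at (-1.64, 2.32), ∇φ = (-6.84, 25.2) → (-1.64, 2.32) − 0.04·(-6.84, 25.2) = (-1.3664, 1.312)
Step 3: at (-1.3664, 1.312), ∇φ = (-5.1984, 15.12) → (-1.3664, 1.312) − 0.04·(-5.1984, 15.12) = (-1.158464, 0.7072)
Step 4: at (-1.158464, 0.7072), ∇φ = (-3.950784, 9.072) → (-1.158464, 0.7072) − 0.04·(-3.950784, 9.072) = (-1.00043264, 0.34432)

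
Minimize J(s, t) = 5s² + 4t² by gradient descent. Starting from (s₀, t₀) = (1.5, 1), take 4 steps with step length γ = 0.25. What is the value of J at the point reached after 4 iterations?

∇J = (10s, 8t)
Step 1: at (1.5, 1), ∇J = (15, 8) → (1.5, 1) − 0.25·(15, 8) = (-2.25, -1)
Step 2: at (-2.25, -1), ∇J = (-22.5, -8) → (-2.25, -1) − 0.25·(-22.5, -8) = (3.375, 1)
Step 3: at (3.375, 1), ∇J = (33.75, 8) → (3.375, 1) − 0.25·(33.75, 8) = (-5.0625, -1)
Step 4: at (-5.0625, -1), ∇J = (-50.625, -8) → (-5.0625, -1) − 0.25·(-50.625, -8) = (7.59375, 1)
J(7.59375, 1) = 292.3251953125

292.3251953125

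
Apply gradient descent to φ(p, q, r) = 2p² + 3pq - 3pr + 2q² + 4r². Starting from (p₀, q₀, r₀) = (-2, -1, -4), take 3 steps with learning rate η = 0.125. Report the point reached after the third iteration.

∇φ = (4p + 3q - 3r, 3p + 4q, -3p + 8r)
Step 1: at (-2, -1, -4), ∇φ = (1, -10, -26) → (-2, -1, -4) − 0.125·(1, -10, -26) = (-2.125, 0.25, -0.75)
Step 2: at (-2.125, 0.25, -0.75), ∇φ = (-5.5, -5.375, 0.375) → (-2.125, 0.25, -0.75) − 0.125·(-5.5, -5.375, 0.375) = (-1.4375, 0.921875, -0.796875)
Step 3: at (-1.4375, 0.921875, -0.796875), ∇φ = (-0.59375, -0.625, -2.0625) → (-1.4375, 0.921875, -0.796875) − 0.125·(-0.59375, -0.625, -2.0625) = (-1.36328125, 1, -0.5390625)

(-1.36328125, 1, -0.5390625)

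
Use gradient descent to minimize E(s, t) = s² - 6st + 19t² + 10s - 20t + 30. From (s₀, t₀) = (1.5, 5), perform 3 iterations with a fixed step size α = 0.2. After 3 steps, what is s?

206.26

∇E = (2s - 6t + 10, -6s + 38t - 20)
(s₁, t₁) = (1.5, 5) − 0.2·(-17, 161) = (4.9, -27.2)
(s₂, t₂) = (4.9, -27.2) − 0.2·(183, -1083) = (-31.7, 189.4)
(s₃, t₃) = (-31.7, 189.4) − 0.2·(-1189.8, 7367.4) = (206.26, -1284.08)
s = 206.26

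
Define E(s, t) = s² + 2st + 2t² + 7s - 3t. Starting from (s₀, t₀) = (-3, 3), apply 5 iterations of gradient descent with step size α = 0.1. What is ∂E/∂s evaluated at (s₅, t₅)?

∇E = (2s + 2t + 7, 2s + 4t - 3)
Step 1: at (-3, 3), ∇E = (7, 3) → (-3, 3) − 0.1·(7, 3) = (-3.7, 2.7)
Step 2: at (-3.7, 2.7), ∇E = (5, 0.4) → (-3.7, 2.7) − 0.1·(5, 0.4) = (-4.2, 2.66)
Step 3: at (-4.2, 2.66), ∇E = (3.92, -0.76) → (-4.2, 2.66) − 0.1·(3.92, -0.76) = (-4.592, 2.736)
Step 4: at (-4.592, 2.736), ∇E = (3.288, -1.24) → (-4.592, 2.736) − 0.1·(3.288, -1.24) = (-4.9208, 2.86)
Step 5: at (-4.9208, 2.86), ∇E = (2.8784, -1.4016) → (-4.9208, 2.86) − 0.1·(2.8784, -1.4016) = (-5.20864, 3.00016)
∂E/∂s at (-5.20864, 3.00016) = 2.58304

2.58304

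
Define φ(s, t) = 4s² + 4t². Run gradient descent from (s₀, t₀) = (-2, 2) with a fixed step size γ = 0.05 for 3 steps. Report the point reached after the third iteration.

∇φ = (8s, 8t)
(s₁, t₁) = (-2, 2) − 0.05·(-16, 16) = (-1.2, 1.2)
(s₂, t₂) = (-1.2, 1.2) − 0.05·(-9.6, 9.6) = (-0.72, 0.72)
(s₃, t₃) = (-0.72, 0.72) − 0.05·(-5.76, 5.76) = (-0.432, 0.432)

(-0.432, 0.432)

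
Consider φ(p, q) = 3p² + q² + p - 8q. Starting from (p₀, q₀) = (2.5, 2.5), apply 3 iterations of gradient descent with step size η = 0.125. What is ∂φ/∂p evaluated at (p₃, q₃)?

0.25

∇φ = (6p + 1, 2q - 8)
Step 1: at (2.5, 2.5), ∇φ = (16, -3) → (2.5, 2.5) − 0.125·(16, -3) = (0.5, 2.875)
Step 2: at (0.5, 2.875), ∇φ = (4, -2.25) → (0.5, 2.875) − 0.125·(4, -2.25) = (0, 3.15625)
Step 3: at (0, 3.15625), ∇φ = (1, -1.6875) → (0, 3.15625) − 0.125·(1, -1.6875) = (-0.125, 3.3671875)
∂φ/∂p at (-0.125, 3.3671875) = 0.25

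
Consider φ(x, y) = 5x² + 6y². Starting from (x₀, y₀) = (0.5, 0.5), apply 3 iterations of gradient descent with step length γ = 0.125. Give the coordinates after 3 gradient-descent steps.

(-0.0078125, -0.0625)

∇φ = (10x, 12y)
Step 1: at (0.5, 0.5), ∇φ = (5, 6) → (0.5, 0.5) − 0.125·(5, 6) = (-0.125, -0.25)
Step 2: at (-0.125, -0.25), ∇φ = (-1.25, -3) → (-0.125, -0.25) − 0.125·(-1.25, -3) = (0.03125, 0.125)
Step 3: at (0.03125, 0.125), ∇φ = (0.3125, 1.5) → (0.03125, 0.125) − 0.125·(0.3125, 1.5) = (-0.0078125, -0.0625)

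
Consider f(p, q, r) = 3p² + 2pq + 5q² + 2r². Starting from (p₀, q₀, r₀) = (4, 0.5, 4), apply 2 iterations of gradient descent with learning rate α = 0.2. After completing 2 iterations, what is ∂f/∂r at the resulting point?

∇f = (6p + 2q, 2p + 10q, 4r)
(p₁, q₁, r₁) = (4, 0.5, 4) − 0.2·(25, 13, 16) = (-1, -2.1, 0.8)
(p₂, q₂, r₂) = (-1, -2.1, 0.8) − 0.2·(-10.2, -23, 3.2) = (1.04, 2.5, 0.16)
∂f/∂r at (1.04, 2.5, 0.16) = 0.64

0.64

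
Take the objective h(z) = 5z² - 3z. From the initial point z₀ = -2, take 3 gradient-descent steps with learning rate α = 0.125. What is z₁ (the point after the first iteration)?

0.875

h′(z) = 10z - 3
z₁ = -2 − 0.125·(-23) = 0.875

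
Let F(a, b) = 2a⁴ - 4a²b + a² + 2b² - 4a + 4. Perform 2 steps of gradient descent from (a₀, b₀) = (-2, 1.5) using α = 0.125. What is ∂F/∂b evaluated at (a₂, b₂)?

-9763.5

∇F = (8a³ - 8ab + 2a - 4, -4a² + 4b)
(a₁, b₁) = (-2, 1.5) − 0.125·(-48, -10) = (4, 2.75)
(a₂, b₂) = (4, 2.75) − 0.125·(428, -53) = (-49.5, 9.375)
∂F/∂b at (-49.5, 9.375) = -9763.5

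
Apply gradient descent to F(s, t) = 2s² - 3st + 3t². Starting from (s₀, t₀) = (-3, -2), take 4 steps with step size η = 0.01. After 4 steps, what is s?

-2.76876375

∇F = (4s - 3t, -3s + 6t)
(s₁, t₁) = (-3, -2) − 0.01·(-6, -3) = (-2.94, -1.97)
(s₂, t₂) = (-2.94, -1.97) − 0.01·(-5.85, -3) = (-2.8815, -1.94)
(s₃, t₃) = (-2.8815, -1.94) − 0.01·(-5.706, -2.9955) = (-2.82444, -1.910045)
(s₄, t₄) = (-2.82444, -1.910045) − 0.01·(-5.567625, -2.98695) = (-2.76876375, -1.8801755)
s = -2.76876375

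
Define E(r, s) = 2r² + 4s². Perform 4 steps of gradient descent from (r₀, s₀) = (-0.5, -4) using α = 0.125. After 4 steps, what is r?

-0.03125

∇E = (4r, 8s)
(r₁, s₁) = (-0.5, -4) − 0.125·(-2, -32) = (-0.25, 0)
(r₂, s₂) = (-0.25, 0) − 0.125·(-1, 0) = (-0.125, 0)
(r₃, s₃) = (-0.125, 0) − 0.125·(-0.5, 0) = (-0.0625, 0)
(r₄, s₄) = (-0.0625, 0) − 0.125·(-0.25, 0) = (-0.03125, 0)
r = -0.03125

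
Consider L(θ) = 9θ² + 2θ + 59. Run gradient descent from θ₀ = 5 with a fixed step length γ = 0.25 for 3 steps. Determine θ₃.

-219.25

L′(θ) = 18θ + 2
Step 1: L′(5) = 92; θ₁ = 5 − 0.25·92 = -18
Step 2: L′(-18) = -322; θ₂ = -18 − 0.25·(-322) = 62.5
Step 3: L′(62.5) = 1127; θ₃ = 62.5 − 0.25·1127 = -219.25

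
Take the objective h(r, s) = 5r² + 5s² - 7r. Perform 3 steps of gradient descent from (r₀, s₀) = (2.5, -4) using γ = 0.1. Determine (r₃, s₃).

(0.7, 0)

∇h = (10r - 7, 10s)
Step 1: at (2.5, -4), ∇h = (18, -40) → (2.5, -4) − 0.1·(18, -40) = (0.7, 0)
Step 2: at (0.7, 0), ∇h = (0, 0) → (0.7, 0) − 0.1·(0, 0) = (0.7, 0)
Step 3: at (0.7, 0), ∇h = (0, 0) → (0.7, 0) − 0.1·(0, 0) = (0.7, 0)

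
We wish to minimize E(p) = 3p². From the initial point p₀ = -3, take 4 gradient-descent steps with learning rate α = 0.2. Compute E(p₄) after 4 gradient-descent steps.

E′(p) = 6p
Step 1: E′(-3) = -18; p₁ = -3 − 0.2·(-18) = 0.6
Step 2: E′(0.6) = 3.6; p₂ = 0.6 − 0.2·3.6 = -0.12
Step 3: E′(-0.12) = -0.72; p₃ = -0.12 − 0.2·(-0.72) = 0.024
Step 4: E′(0.024) = 0.144; p₄ = 0.024 − 0.2·0.144 = -0.0048
E(-0.0048) = 0.00006912

0.00006912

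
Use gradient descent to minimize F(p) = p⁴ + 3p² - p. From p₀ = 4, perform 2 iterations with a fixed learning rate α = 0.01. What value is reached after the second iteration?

1.07653756

F′(p) = 4p³ + 6p - 1
p₁ = 4 − 0.01·279 = 1.21
p₂ = 1.21 − 0.01·13.346244 = 1.07653756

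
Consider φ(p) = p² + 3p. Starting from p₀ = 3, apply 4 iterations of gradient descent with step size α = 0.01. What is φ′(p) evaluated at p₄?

8.30131344

φ′(p) = 2p + 3
Step 1: φ′(3) = 9; p₁ = 3 − 0.01·9 = 2.91
Step 2: φ′(2.91) = 8.82; p₂ = 2.91 − 0.01·8.82 = 2.8218
Step 3: φ′(2.8218) = 8.6436; p₃ = 2.8218 − 0.01·8.6436 = 2.735364
Step 4: φ′(2.735364) = 8.470728; p₄ = 2.735364 − 0.01·8.470728 = 2.65065672
φ′(p) at (2.65065672) = 8.30131344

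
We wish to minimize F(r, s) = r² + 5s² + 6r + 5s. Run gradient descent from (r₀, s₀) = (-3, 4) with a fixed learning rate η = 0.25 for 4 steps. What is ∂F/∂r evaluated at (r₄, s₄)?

∇F = (2r + 6, 10s + 5)
Step 1: at (-3, 4), ∇F = (0, 45) → (-3, 4) − 0.25·(0, 45) = (-3, -7.25)
Step 2: at (-3, -7.25), ∇F = (0, -67.5) → (-3, -7.25) − 0.25·(0, -67.5) = (-3, 9.625)
Step 3: at (-3, 9.625), ∇F = (0, 101.25) → (-3, 9.625) − 0.25·(0, 101.25) = (-3, -15.6875)
Step 4: at (-3, -15.6875), ∇F = (0, -151.875) → (-3, -15.6875) − 0.25·(0, -151.875) = (-3, 22.28125)
∂F/∂r at (-3, 22.28125) = 0

0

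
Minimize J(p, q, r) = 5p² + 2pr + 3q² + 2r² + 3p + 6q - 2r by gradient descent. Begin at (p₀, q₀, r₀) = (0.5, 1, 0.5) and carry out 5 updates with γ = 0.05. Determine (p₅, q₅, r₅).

(-0.37046, -0.66386, 0.544115)

∇J = (10p + 2r + 3, 6q + 6, 2p + 4r - 2)
(p₁, q₁, r₁) = (0.5, 1, 0.5) − 0.05·(9, 12, 1) = (0.05, 0.4, 0.45)
(p₂, q₂, r₂) = (0.05, 0.4, 0.45) − 0.05·(4.4, 8.4, -0.1) = (-0.17, -0.02, 0.455)
(p₃, q₃, r₃) = (-0.17, -0.02, 0.455) − 0.05·(2.21, 5.88, -0.52) = (-0.2805, -0.314, 0.481)
(p₄, q₄, r₄) = (-0.2805, -0.314, 0.481) − 0.05·(1.157, 4.116, -0.637) = (-0.33835, -0.5198, 0.51285)
(p₅, q₅, r₅) = (-0.33835, -0.5198, 0.51285) − 0.05·(0.6422, 2.8812, -0.6253) = (-0.37046, -0.66386, 0.544115)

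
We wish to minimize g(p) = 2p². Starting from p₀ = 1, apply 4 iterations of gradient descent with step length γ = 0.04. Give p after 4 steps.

0.49787136

g′(p) = 4p
Step 1: g′(1) = 4; p₁ = 1 − 0.04·4 = 0.84
Step 2: g′(0.84) = 3.36; p₂ = 0.84 − 0.04·3.36 = 0.7056
Step 3: g′(0.7056) = 2.8224; p₃ = 0.7056 − 0.04·2.8224 = 0.592704
Step 4: g′(0.592704) = 2.370816; p₄ = 0.592704 − 0.04·2.370816 = 0.49787136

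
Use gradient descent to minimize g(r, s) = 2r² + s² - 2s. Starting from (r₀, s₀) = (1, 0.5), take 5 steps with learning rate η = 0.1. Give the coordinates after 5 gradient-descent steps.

(0.07776, 0.83616)

∇g = (4r, 2s - 2)
(r₁, s₁) = (1, 0.5) − 0.1·(4, -1) = (0.6, 0.6)
(r₂, s₂) = (0.6, 0.6) − 0.1·(2.4, -0.8) = (0.36, 0.68)
(r₃, s₃) = (0.36, 0.68) − 0.1·(1.44, -0.64) = (0.216, 0.744)
(r₄, s₄) = (0.216, 0.744) − 0.1·(0.864, -0.512) = (0.1296, 0.7952)
(r₅, s₅) = (0.1296, 0.7952) − 0.1·(0.5184, -0.4096) = (0.07776, 0.83616)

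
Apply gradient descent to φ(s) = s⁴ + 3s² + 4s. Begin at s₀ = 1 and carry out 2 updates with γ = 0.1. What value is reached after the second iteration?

-0.5344

φ′(s) = 4s³ + 6s + 4
s₁ = 1 − 0.1·14 = -0.4
s₂ = -0.4 − 0.1·1.344 = -0.5344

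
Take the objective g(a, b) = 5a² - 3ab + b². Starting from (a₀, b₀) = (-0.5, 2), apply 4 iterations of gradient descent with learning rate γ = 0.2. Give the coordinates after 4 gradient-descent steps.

(-1.952, 1.4016)

∇g = (10a - 3b, -3a + 2b)
Step 1: at (-0.5, 2), ∇g = (-11, 5.5) → (-0.5, 2) − 0.2·(-11, 5.5) = (1.7, 0.9)
Step 2: at (1.7, 0.9), ∇g = (14.3, -3.3) → (1.7, 0.9) − 0.2·(14.3, -3.3) = (-1.16, 1.56)
Step 3: at (-1.16, 1.56), ∇g = (-16.28, 6.6) → (-1.16, 1.56) − 0.2·(-16.28, 6.6) = (2.096, 0.24)
Step 4: at (2.096, 0.24), ∇g = (20.24, -5.808) → (2.096, 0.24) − 0.2·(20.24, -5.808) = (-1.952, 1.4016)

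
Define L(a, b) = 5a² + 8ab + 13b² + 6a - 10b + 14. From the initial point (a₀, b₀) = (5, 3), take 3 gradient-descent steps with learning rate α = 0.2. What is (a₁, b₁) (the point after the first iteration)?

∇L = (10a + 8b + 6, 8a + 26b - 10)
(a₁, b₁) = (5, 3) − 0.2·(80, 108) = (-11, -18.6)

(-11, -18.6)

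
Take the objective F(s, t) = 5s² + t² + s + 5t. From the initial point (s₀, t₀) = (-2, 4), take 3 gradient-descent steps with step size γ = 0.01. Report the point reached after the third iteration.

(-1.4851, 3.617748)

∇F = (10s + 1, 2t + 5)
(s₁, t₁) = (-2, 4) − 0.01·(-19, 13) = (-1.81, 3.87)
(s₂, t₂) = (-1.81, 3.87) − 0.01·(-17.1, 12.74) = (-1.639, 3.7426)
(s₃, t₃) = (-1.639, 3.7426) − 0.01·(-15.39, 12.4852) = (-1.4851, 3.617748)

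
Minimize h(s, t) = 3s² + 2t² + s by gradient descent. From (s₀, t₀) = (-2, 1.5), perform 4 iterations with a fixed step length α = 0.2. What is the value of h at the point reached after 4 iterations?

-0.083296

∇h = (6s + 1, 4t)
Step 1: at (-2, 1.5), ∇h = (-11, 6) → (-2, 1.5) − 0.2·(-11, 6) = (0.2, 0.3)
Step 2: at (0.2, 0.3), ∇h = (2.2, 1.2) → (0.2, 0.3) − 0.2·(2.2, 1.2) = (-0.24, 0.06)
Step 3: at (-0.24, 0.06), ∇h = (-0.44, 0.24) → (-0.24, 0.06) − 0.2·(-0.44, 0.24) = (-0.152, 0.012)
Step 4: at (-0.152, 0.012), ∇h = (0.088, 0.048) → (-0.152, 0.012) − 0.2·(0.088, 0.048) = (-0.1696, 0.0024)
h(-0.1696, 0.0024) = -0.083296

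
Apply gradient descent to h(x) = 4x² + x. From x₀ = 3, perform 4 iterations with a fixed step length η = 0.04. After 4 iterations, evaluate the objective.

1.723293904896

h′(x) = 8x + 1
Step 1: h′(3) = 25; x₁ = 3 − 0.04·25 = 2
Step 2: h′(2) = 17; x₂ = 2 − 0.04·17 = 1.32
Step 3: h′(1.32) = 11.56; x₃ = 1.32 − 0.04·11.56 = 0.8576
Step 4: h′(0.8576) = 7.8608; x₄ = 0.8576 − 0.04·7.8608 = 0.543168
h(0.543168) = 1.723293904896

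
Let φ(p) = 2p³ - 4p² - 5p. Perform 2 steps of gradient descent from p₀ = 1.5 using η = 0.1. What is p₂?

φ′(p) = 6p² - 8p - 5
Step 1: φ′(1.5) = -3.5; p₁ = 1.5 − 0.1·(-3.5) = 1.85
Step 2: φ′(1.85) = 0.735; p₂ = 1.85 − 0.1·0.735 = 1.7765

1.7765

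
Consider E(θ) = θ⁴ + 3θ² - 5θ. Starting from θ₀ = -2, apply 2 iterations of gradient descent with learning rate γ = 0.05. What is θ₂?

E′(θ) = 4θ³ + 6θ - 5
Step 1: E′(-2) = -49; θ₁ = -2 − 0.05·(-49) = 0.45
Step 2: E′(0.45) = -1.9355; θ₂ = 0.45 − 0.05·(-1.9355) = 0.546775

0.546775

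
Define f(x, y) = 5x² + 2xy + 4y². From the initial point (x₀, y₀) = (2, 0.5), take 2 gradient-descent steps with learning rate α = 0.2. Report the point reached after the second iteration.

∇f = (10x + 2y, 2x + 8y)
(x₁, y₁) = (2, 0.5) − 0.2·(21, 8) = (-2.2, -1.1)
(x₂, y₂) = (-2.2, -1.1) − 0.2·(-24.2, -13.2) = (2.64, 1.54)

(2.64, 1.54)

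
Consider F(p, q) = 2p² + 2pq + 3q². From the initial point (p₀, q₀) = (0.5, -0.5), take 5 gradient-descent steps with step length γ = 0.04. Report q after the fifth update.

∇F = (4p + 2q, 2p + 6q)
(p₁, q₁) = (0.5, -0.5) − 0.04·(1, -2) = (0.46, -0.42)
(p₂, q₂) = (0.46, -0.42) − 0.04·(1, -1.6) = (0.42, -0.356)
(p₃, q₃) = (0.42, -0.356) − 0.04·(0.968, -1.296) = (0.38128, -0.30416)
(p₄, q₄) = (0.38128, -0.30416) − 0.04·(0.9168, -1.0624) = (0.344608, -0.261664)
(p₅, q₅) = (0.344608, -0.261664) − 0.04·(0.855104, -0.880768) = (0.31040384, -0.22643328)
q = -0.22643328

-0.22643328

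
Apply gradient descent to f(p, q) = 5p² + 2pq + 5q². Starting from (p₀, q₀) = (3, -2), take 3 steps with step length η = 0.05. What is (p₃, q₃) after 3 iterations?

(0.572, -0.508)

∇f = (10p + 2q, 2p + 10q)
(p₁, q₁) = (3, -2) − 0.05·(26, -14) = (1.7, -1.3)
(p₂, q₂) = (1.7, -1.3) − 0.05·(14.4, -9.6) = (0.98, -0.82)
(p₃, q₃) = (0.98, -0.82) − 0.05·(8.16, -6.24) = (0.572, -0.508)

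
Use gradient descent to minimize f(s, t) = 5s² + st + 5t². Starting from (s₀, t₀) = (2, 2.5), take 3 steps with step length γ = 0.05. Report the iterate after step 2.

∇f = (10s + t, s + 10t)
Step 1: at (2, 2.5), ∇f = (22.5, 27) → (2, 2.5) − 0.05·(22.5, 27) = (0.875, 1.15)
Step 2: at (0.875, 1.15), ∇f = (9.9, 12.375) → (0.875, 1.15) − 0.05·(9.9, 12.375) = (0.38, 0.53125)

(0.38, 0.53125)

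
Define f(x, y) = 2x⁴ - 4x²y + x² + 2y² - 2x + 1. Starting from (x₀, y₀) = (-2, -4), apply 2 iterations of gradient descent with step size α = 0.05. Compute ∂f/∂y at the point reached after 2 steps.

-6949.30482176

∇f = (8x³ - 8xy + 2x - 2, -4x² + 4y)
(x₁, y₁) = (-2, -4) − 0.05·(-134, -32) = (4.7, -2.4)
(x₂, y₂) = (4.7, -2.4) − 0.05·(928.224, -97.96) = (-41.7112, 2.498)
∂f/∂y at (-41.7112, 2.498) = -6949.30482176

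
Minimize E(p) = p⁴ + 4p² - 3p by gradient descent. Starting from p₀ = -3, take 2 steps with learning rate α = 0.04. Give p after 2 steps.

E′(p) = 4p³ + 8p - 3
p₁ = -3 − 0.04·(-135) = 2.4
p₂ = 2.4 − 0.04·71.496 = -0.45984

-0.45984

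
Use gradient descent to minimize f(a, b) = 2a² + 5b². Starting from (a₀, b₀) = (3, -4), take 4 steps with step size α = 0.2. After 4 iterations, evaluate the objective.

∇f = (4a, 10b)
(a₁, b₁) = (3, -4) − 0.2·(12, -40) = (0.6, 4)
(a₂, b₂) = (0.6, 4) − 0.2·(2.4, 40) = (0.12, -4)
(a₃, b₃) = (0.12, -4) − 0.2·(0.48, -40) = (0.024, 4)
(a₄, b₄) = (0.024, 4) − 0.2·(0.096, 40) = (0.0048, -4)
f(0.0048, -4) = 80.00004608

80.00004608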